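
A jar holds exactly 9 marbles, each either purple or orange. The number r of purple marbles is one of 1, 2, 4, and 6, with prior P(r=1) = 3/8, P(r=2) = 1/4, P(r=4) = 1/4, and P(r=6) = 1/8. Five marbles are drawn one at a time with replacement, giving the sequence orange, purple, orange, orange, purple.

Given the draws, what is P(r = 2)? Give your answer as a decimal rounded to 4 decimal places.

Compute the likelihood of the observed sequence for each case: P(data | r = 1) = (8/9)(1/9)(8/9)(8/9)(1/9) = 0.0086708; P(data | r = 2) = (7/9)(2/9)(7/9)(7/9)(2/9) = 0.023235; P(data | r = 4) = (5/9)(4/9)(5/9)(5/9)(4/9) = 0.03387; P(data | r = 6) = (3/9)(6/9)(3/9)(3/9)(6/9) = 0.016461.
Multiplying each by its prior: 3/8 · 0.0086708 = 0.0032515, 1/4 · 0.023235 = 0.0058087, 1/4 · 0.03387 = 0.0084675, 1/8 · 0.016461 = 0.0020576; summing to 0.019585.
Hence P(r = 2 | data) = (0.0058087) / (0.019585) = 0.29658.

0.2966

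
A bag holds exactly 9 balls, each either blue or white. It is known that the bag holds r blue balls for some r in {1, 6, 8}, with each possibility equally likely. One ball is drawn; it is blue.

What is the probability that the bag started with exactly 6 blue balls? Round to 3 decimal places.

Compute the likelihood of this draw for each case: P(data | r = 1) = (1/9) = 1/9; P(data | r = 6) = (6/9) = 2/3; P(data | r = 8) = (8/9) = 8/9.
Multiplying each by its prior: 1/3 · 1/9 = 1/27, 1/3 · 2/3 = 2/9, 1/3 · 8/9 = 8/27; these sum to 5/9.
So P(r = 6 | data) = (2/9) / (5/9) = 2/5.

0.400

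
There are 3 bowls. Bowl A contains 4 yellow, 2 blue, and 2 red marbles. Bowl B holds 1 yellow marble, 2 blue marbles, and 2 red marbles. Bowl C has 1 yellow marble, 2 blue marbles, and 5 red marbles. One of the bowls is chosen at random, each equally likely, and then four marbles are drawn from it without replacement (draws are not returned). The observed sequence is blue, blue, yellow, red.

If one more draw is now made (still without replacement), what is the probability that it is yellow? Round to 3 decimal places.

0.146

For each hypothesis, P(data | H) works out to: P(data | bowl A) = (2/8)(1/7)(4/6)(2/5) = 0.0095238; P(data | bowl B) = (2/5)(1/4)(1/3)(2/2) = 0.033333; P(data | bowl C) = (2/8)(1/7)(1/6)(5/5) = 0.0059524.
The prior-weighted likelihoods are 1/3 · 0.0095238 = 0.0031746, 1/3 · 0.033333 = 0.011111, 1/3 · 0.0059524 = 0.0019841; with total 0.01627.
Normalising, the posterior is P(bowl A | data) = 0.19512, P(bowl B | data) = 0.68293, P(bowl C | data) = 0.12195.
The predictive probability is P(yellow next | data) = (3/4)(0.19512) + (0)(0.68293) + (0)(0.12195) = 0.14634.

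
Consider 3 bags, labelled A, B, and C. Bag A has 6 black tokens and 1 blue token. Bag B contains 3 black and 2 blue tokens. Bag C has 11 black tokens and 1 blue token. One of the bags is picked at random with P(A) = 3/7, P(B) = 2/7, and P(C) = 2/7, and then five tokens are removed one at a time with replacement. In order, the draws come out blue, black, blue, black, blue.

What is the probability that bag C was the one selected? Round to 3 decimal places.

Under each hypothesis, the probability of the observed sequence is: P(data | bag A) = (1/7)(6/7)(1/7)(6/7)(1/7) = 0.002142; P(data | bag B) = (2/5)(3/5)(2/5)(3/5)(2/5) = 0.02304; P(data | bag C) = (1/12)(11/12)(1/12)(11/12)(1/12) = 0.00048627.
Multiplying each by its prior: 3/7 · 0.002142 = 0.00091798, 2/7 · 0.02304 = 0.0065829, 2/7 · 0.00048627 = 0.00013893; with total 0.0076398.
So P(bag C | data) = (0.00013893) / (0.0076398) = 0.018186.

0.018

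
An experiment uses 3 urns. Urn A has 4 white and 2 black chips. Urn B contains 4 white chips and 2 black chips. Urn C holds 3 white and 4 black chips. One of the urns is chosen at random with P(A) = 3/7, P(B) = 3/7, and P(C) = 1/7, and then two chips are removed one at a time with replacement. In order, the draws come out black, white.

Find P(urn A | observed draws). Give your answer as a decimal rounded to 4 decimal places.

0.4224

The likelihood of the observed sequence under each hypothesis: P(data | urn A) = (2/6)(4/6) = 0.22222; P(data | urn B) = (2/6)(4/6) = 0.22222; P(data | urn C) = (4/7)(3/7) = 0.2449.
The prior-weighted likelihoods are 3/7 · 0.22222 = 0.095238, 3/7 · 0.22222 = 0.095238, 1/7 · 0.2449 = 0.034985; with total 0.22546.
Hence P(urn A | data) = (0.095238) / (0.22546) = 0.42241.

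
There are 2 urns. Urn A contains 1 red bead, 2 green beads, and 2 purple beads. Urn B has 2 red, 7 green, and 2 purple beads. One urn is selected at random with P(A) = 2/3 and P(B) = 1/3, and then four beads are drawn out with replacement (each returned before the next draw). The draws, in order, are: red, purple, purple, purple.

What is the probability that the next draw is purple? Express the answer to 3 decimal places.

0.391

Compute the likelihood of the observed sequence for each case: P(data | urn A) = (1/5)(2/5)(2/5)(2/5) = 0.0128; P(data | urn B) = (2/11)(2/11)(2/11)(2/11) = 0.0010928.
Weighting by the prior gives 2/3 · 0.0128 = 0.0085333, 1/3 · 0.0010928 = 0.00036427; these sum to 0.0088976.
The posterior is then P(urn A | data) = 0.95906, P(urn B | data) = 0.040941.
So P(purple next | data) = Σ P(purple next | H) P(H | data) = (2/5)(0.95906) + (2/11)(0.040941) = 0.39107.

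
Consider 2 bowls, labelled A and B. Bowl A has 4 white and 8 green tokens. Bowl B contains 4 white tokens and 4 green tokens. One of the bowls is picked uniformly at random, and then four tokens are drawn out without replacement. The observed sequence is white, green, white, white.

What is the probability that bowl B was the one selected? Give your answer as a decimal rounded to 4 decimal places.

Compute the likelihood of the observed sequence for each case: P(data | bowl A) = (4/12)(8/11)(3/10)(2/9) = 0.016162; P(data | bowl B) = (4/8)(4/7)(3/6)(2/5) = 0.057143.
Multiplying each by its prior: 1/2 · 0.016162 = 0.0080808, 1/2 · 0.057143 = 0.028571; these sum to 0.036652.
Therefore the posterior P(bowl B | data) = (0.028571) / (0.036652) = 0.77953.

0.7795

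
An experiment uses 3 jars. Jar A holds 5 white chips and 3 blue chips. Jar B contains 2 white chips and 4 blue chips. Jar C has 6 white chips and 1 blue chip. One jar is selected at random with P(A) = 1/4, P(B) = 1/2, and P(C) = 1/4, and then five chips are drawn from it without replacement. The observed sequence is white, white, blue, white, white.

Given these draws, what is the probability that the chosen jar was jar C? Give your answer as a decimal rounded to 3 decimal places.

0.727

For each hypothesis, P(data | H) works out to: P(data | jar A) = (5/8)(4/7)(3/6)(3/5)(2/4) = 3/56; P(data | jar B) = (2/6)(1/5)(4/4)(0/3) = 0; P(data | jar C) = (6/7)(5/6)(1/5)(4/4)(3/3) = 1/7.
The prior-weighted likelihoods are 1/4 · 3/56 = 3/224, 1/2 · 0 = 0, 1/4 · 1/7 = 1/28; summing to 11/224.
By Bayes' rule, P(jar C | data) = (1/28) / (11/224) = 8/11.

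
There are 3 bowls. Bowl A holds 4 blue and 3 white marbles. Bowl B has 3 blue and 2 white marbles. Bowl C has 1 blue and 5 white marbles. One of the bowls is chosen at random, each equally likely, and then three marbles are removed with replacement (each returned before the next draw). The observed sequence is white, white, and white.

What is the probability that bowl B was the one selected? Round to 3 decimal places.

0.089

Compute the likelihood of the observed sequence for each case: P(data | bowl A) = (3/7)(3/7)(3/7) = 0.078717; P(data | bowl B) = (2/5)(2/5)(2/5) = 0.064; P(data | bowl C) = (5/6)(5/6)(5/6) = 0.5787.
The prior-weighted likelihoods are 1/3 · 0.078717 = 0.026239, 1/3 · 0.064 = 0.021333, 1/3 · 0.5787 = 0.1929; these sum to 0.24047.
By Bayes' rule, P(bowl B | data) = (0.021333) / (0.24047) = 0.088714.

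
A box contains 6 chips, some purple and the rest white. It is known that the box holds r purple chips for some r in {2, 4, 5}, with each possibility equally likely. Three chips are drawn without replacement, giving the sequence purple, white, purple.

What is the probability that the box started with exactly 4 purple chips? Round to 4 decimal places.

For each hypothesis, P(data | H) works out to: P(data | r = 2) = (2/6)(4/5)(1/4) = 1/15; P(data | r = 4) = (4/6)(2/5)(3/4) = 1/5; P(data | r = 5) = (5/6)(1/5)(4/4) = 1/6.
Multiplying each by its prior: 1/3 · 1/15 = 1/45, 1/3 · 1/5 = 1/15, 1/3 · 1/6 = 1/18; summing to 13/90.
So P(r = 4 | data) = (1/15) / (13/90) = 6/13.

0.4615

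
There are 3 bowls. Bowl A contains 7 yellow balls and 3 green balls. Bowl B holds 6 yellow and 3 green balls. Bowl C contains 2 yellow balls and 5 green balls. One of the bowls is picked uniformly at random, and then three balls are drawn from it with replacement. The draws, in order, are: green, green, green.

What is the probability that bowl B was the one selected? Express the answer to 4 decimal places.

0.0864

The likelihood of the observed sequence under each hypothesis: P(data | bowl A) = (3/10)(3/10)(3/10) = 0.027; P(data | bowl B) = (3/9)(3/9)(3/9) = 0.037037; P(data | bowl C) = (5/7)(5/7)(5/7) = 0.36443.
The prior-weighted likelihoods are 1/3 · 0.027 = 0.009, 1/3 · 0.037037 = 0.012346, 1/3 · 0.36443 = 0.12148; summing to 0.14282.
By Bayes' rule, P(bowl B | data) = (0.012346) / (0.14282) = 0.086441.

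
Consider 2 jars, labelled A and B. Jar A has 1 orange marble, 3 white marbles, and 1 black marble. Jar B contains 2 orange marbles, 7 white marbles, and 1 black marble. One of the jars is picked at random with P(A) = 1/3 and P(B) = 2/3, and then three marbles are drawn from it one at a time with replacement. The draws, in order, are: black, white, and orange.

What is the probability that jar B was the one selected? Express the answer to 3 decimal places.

For each hypothesis, P(data | H) works out to: P(data | jar A) = (1/5)(3/5)(1/5) = 3/125; P(data | jar B) = (1/10)(7/10)(2/10) = 7/500.
The prior-weighted likelihoods are 1/3 · 3/125 = 1/125, 2/3 · 7/500 = 7/750; summing to 13/750.
So P(jar B | data) = (7/750) / (13/750) = 7/13.

0.538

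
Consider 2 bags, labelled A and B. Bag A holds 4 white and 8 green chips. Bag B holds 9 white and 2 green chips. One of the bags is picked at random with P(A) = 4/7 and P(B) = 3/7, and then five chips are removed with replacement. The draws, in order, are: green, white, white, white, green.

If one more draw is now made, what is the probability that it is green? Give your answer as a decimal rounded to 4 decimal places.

Compute the likelihood of the observed sequence for each case: P(data | bag A) = (8/12)(4/12)(4/12)(4/12)(8/12) = 0.016461; P(data | bag B) = (2/11)(9/11)(9/11)(9/11)(2/11) = 0.018106.
Multiplying each by its prior: 4/7 · 0.016461 = 0.0094062, 3/7 · 0.018106 = 0.0077597; with total 0.017166.
Dividing through by the total gives posterior P(bag A | data) = 0.54796, P(bag B | data) = 0.45204.
The predictive probability is P(green next | data) = (2/3)(0.54796) + (2/11)(0.45204) = 0.44749.

0.4475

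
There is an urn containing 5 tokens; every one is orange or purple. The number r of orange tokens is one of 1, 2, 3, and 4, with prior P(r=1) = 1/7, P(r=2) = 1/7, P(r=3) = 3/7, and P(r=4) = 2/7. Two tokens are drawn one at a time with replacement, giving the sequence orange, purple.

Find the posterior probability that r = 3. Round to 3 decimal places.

Under each hypothesis, the probability of the observed sequence is: P(data | r = 1) = (1/5)(4/5) = 4/25; P(data | r = 2) = (2/5)(3/5) = 6/25; P(data | r = 3) = (3/5)(2/5) = 6/25; P(data | r = 4) = (4/5)(1/5) = 4/25.
Multiplying each by its prior: 1/7 · 4/25 = 4/175, 1/7 · 6/25 = 6/175, 3/7 · 6/25 = 18/175, 2/7 · 4/25 = 8/175; summing to 36/175.
So P(r = 3 | data) = (18/175) / (36/175) = 1/2.

0.500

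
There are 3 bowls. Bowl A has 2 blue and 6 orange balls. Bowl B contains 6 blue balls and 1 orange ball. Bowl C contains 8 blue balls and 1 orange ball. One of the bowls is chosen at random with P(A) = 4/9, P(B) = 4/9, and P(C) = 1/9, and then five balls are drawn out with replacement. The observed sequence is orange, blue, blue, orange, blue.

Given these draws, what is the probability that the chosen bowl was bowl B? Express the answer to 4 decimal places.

For each hypothesis, P(data | H) works out to: P(data | bowl A) = (6/8)(2/8)(2/8)(6/8)(2/8) = 0.0087891; P(data | bowl B) = (1/7)(6/7)(6/7)(1/7)(6/7) = 0.012852; P(data | bowl C) = (1/9)(8/9)(8/9)(1/9)(8/9) = 0.0086708.
The prior-weighted likelihoods are 4/9 · 0.0087891 = 0.0039062, 4/9 · 0.012852 = 0.0057119, 1/9 · 0.0086708 = 0.00096342; summing to 0.010582.
By Bayes' rule, P(bowl B | data) = (0.0057119) / (0.010582) = 0.5398.

0.5398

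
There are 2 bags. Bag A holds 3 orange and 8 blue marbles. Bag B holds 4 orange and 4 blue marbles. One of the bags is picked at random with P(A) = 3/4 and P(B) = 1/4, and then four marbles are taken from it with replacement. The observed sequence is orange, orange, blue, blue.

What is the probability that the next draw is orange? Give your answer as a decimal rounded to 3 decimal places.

Under each hypothesis, the probability of the observed sequence is: P(data | bag A) = (3/11)(3/11)(8/11)(8/11) = 0.039342; P(data | bag B) = (4/8)(4/8)(4/8)(4/8) = 0.0625.
The prior-weighted likelihoods are 3/4 · 0.039342 = 0.029506, 1/4 · 0.0625 = 0.015625; with total 0.045131.
The posterior is then P(bag A | data) = 0.65379, P(bag B | data) = 0.34621.
The predictive probability is P(orange next | data) = (3/11)(0.65379) + (1/2)(0.34621) = 0.35141.

0.351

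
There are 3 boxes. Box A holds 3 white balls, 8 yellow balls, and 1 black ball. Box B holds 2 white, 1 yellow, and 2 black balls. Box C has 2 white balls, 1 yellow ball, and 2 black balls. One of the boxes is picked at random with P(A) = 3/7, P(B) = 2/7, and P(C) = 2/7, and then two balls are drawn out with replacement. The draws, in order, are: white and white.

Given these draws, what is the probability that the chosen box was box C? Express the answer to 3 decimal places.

Under each hypothesis, the probability of the observed sequence is: P(data | box A) = (3/12)(3/12) = 0.0625; P(data | box B) = (2/5)(2/5) = 0.16; P(data | box C) = (2/5)(2/5) = 0.16.
Weighting by the prior gives 3/7 · 0.0625 = 0.026786, 2/7 · 0.16 = 0.045714, 2/7 · 0.16 = 0.045714; summing to 0.11821.
So P(box C | data) = (0.045714) / (0.11821) = 0.38671.

0.387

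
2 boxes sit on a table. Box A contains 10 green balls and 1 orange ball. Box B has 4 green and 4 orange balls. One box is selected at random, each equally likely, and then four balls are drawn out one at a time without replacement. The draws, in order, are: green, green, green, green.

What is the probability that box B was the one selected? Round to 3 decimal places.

0.022

The likelihood of the observed sequence under each hypothesis: P(data | box A) = (10/11)(9/10)(8/9)(7/8) = 0.63636; P(data | box B) = (4/8)(3/7)(2/6)(1/5) = 0.014286.
Multiplying each by its prior: 1/2 · 0.63636 = 0.31818, 1/2 · 0.014286 = 0.0071429; summing to 0.32532.
So P(box B | data) = (0.0071429) / (0.32532) = 0.021956.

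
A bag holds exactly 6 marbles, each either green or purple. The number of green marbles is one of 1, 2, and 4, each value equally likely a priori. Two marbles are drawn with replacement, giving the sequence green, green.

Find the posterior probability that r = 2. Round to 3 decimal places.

The likelihood of the observed sequence under each hypothesis: P(data | r = 1) = (1/6)(1/6) = 1/36; P(data | r = 2) = (2/6)(2/6) = 1/9; P(data | r = 4) = (4/6)(4/6) = 4/9.
The prior-weighted likelihoods are 1/3 · 1/36 = 1/108, 1/3 · 1/9 = 1/27, 1/3 · 4/9 = 4/27; these sum to 7/36.
Therefore the posterior P(r = 2 | data) = (1/27) / (7/36) = 4/21.

0.190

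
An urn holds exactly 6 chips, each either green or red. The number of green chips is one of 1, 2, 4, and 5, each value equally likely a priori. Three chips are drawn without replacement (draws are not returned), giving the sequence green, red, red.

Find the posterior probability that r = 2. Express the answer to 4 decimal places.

Under each hypothesis, the probability of the observed sequence is: P(data | r = 1) = (1/6)(5/5)(4/4) = 1/6; P(data | r = 2) = (2/6)(4/5)(3/4) = 1/5; P(data | r = 4) = (4/6)(2/5)(1/4) = 1/15; P(data | r = 5) = (5/6)(1/5)(0/4) = 0.
Multiplying each by its prior: 1/4 · 1/6 = 1/24, 1/4 · 1/5 = 1/20, 1/4 · 1/15 = 1/60, 1/4 · 0 = 0; these sum to 13/120.
So P(r = 2 | data) = (1/20) / (13/120) = 6/13.

0.4615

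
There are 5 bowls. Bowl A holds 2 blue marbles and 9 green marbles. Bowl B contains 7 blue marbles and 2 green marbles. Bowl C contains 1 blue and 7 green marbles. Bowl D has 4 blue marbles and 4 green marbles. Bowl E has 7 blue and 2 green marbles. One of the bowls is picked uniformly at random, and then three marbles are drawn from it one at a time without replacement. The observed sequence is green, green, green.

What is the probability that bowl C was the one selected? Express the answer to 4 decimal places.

For each hypothesis, P(data | H) works out to: P(data | bowl A) = (9/11)(8/10)(7/9) = 0.50909; P(data | bowl B) = (2/9)(1/8)(0/7) = 0; P(data | bowl C) = (7/8)(6/7)(5/6) = 0.625; P(data | bowl D) = (4/8)(3/7)(2/6) = 0.071429; P(data | bowl E) = (2/9)(1/8)(0/7) = 0.
Weighting by the prior gives 1/5 · 0.50909 = 0.10182, 1/5 · 0 = 0, 1/5 · 0.625 = 0.125, 1/5 · 0.071429 = 0.014286, 1/5 · 0 = 0; with total 0.2411.
By Bayes' rule, P(bowl C | data) = (0.125) / (0.2411) = 0.51845.

0.5184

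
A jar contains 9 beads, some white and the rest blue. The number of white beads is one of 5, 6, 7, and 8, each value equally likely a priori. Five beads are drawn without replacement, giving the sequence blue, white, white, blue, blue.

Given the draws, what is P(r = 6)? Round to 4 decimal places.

0.2727

Compute the likelihood of the observed sequence for each case: P(data | r = 5) = (4/9)(5/8)(4/7)(3/6)(2/5) = 0.031746; P(data | r = 6) = (3/9)(6/8)(5/7)(2/6)(1/5) = 0.011905; P(data | r = 7) = (2/9)(7/8)(6/7)(1/6)(0/5) = 0; P(data | r = 8) = (1/9)(8/8)(7/7)(0/6) = 0.
Multiplying each by its prior: 1/4 · 0.031746 = 0.0079365, 1/4 · 0.011905 = 0.0029762, 1/4 · 0 = 0, 1/4 · 0 = 0; these sum to 0.010913.
By Bayes' rule, P(r = 6 | data) = (0.0029762) / (0.010913) = 0.27273.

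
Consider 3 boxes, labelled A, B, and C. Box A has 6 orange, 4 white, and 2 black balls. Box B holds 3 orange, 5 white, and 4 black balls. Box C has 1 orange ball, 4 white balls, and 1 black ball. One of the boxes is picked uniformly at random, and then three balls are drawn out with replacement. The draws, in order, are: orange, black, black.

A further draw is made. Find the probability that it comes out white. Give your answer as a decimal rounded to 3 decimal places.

Compute the likelihood of the observed sequence for each case: P(data | box A) = (6/12)(2/12)(2/12) = 1/72; P(data | box B) = (3/12)(4/12)(4/12) = 1/36; P(data | box C) = (1/6)(1/6)(1/6) = 1/216.
Multiplying each by its prior: 1/3 · 1/72 = 1/216, 1/3 · 1/36 = 1/108, 1/3 · 1/216 = 1/648; with total 5/324.
The posterior is then P(box A | data) = 3/10, P(box B | data) = 3/5, P(box C | data) = 1/10.
So P(white next | data) = Σ P(white next | H) P(H | data) = (1/3)(3/10) + (5/12)(3/5) + (2/3)(1/10) = 5/12.

0.417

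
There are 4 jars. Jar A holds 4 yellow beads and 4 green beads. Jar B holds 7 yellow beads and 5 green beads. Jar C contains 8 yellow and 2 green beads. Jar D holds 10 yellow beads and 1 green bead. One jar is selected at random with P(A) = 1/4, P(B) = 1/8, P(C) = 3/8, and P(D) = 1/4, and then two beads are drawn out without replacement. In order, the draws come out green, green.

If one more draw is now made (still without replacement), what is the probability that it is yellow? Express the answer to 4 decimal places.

Compute the likelihood of the observed sequence for each case: P(data | jar A) = (4/8)(3/7) = 0.21429; P(data | jar B) = (5/12)(4/11) = 0.15152; P(data | jar C) = (2/10)(1/9) = 0.022222; P(data | jar D) = (1/11)(0/10) = 0.
Multiplying each by its prior: 1/4 · 0.21429 = 0.053571, 1/8 · 0.15152 = 0.018939, 3/8 · 0.022222 = 0.0083333, 1/4 · 0 = 0; summing to 0.080844.
Dividing through by the total gives posterior P(jar A | data) = 0.66265, P(jar B | data) = 0.23427, P(jar C | data) = 0.10308, P(jar D | data) = 0.
The predictive probability is P(yellow next | data) = (2/3)(0.66265) + (7/10)(0.23427) + (1)(0.10308) = 0.70884.

0.7088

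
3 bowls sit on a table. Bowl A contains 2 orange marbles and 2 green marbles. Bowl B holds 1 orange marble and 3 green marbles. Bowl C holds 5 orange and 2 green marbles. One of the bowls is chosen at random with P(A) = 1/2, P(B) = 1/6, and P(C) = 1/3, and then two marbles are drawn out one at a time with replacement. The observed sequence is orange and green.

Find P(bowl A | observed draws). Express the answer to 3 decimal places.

Compute the likelihood of the observed sequence for each case: P(data | bowl A) = (2/4)(2/4) = 0.25; P(data | bowl B) = (1/4)(3/4) = 0.1875; P(data | bowl C) = (5/7)(2/7) = 0.20408.
The prior-weighted likelihoods are 1/2 · 0.25 = 0.125, 1/6 · 0.1875 = 0.03125, 1/3 · 0.20408 = 0.068027; summing to 0.22428.
So P(bowl A | data) = (0.125) / (0.22428) = 0.55735.

0.557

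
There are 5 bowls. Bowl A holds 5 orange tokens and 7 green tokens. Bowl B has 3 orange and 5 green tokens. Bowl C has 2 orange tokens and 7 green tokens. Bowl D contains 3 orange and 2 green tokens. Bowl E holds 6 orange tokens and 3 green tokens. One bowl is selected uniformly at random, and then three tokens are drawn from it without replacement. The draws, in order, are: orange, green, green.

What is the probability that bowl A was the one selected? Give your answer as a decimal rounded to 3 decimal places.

The likelihood of the observed sequence under each hypothesis: P(data | bowl A) = (5/12)(7/11)(6/10) = 0.15909; P(data | bowl B) = (3/8)(5/7)(4/6) = 0.17857; P(data | bowl C) = (2/9)(7/8)(6/7) = 0.16667; P(data | bowl D) = (3/5)(2/4)(1/3) = 0.1; P(data | bowl E) = (6/9)(3/8)(2/7) = 0.071429.
Multiplying each by its prior: 1/5 · 0.15909 = 0.031818, 1/5 · 0.17857 = 0.035714, 1/5 · 0.16667 = 0.033333, 1/5 · 0.1 = 0.02, 1/5 · 0.071429 = 0.014286; with total 0.13515.
Hence P(bowl A | data) = (0.031818) / (0.13515) = 0.23543.

0.235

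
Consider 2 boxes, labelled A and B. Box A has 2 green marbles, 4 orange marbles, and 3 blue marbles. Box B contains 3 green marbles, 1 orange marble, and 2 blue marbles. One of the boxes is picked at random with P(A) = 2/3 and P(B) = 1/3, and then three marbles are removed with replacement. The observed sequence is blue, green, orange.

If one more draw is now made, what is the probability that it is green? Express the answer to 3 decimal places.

Under each hypothesis, the probability of the observed sequence is: P(data | box A) = (3/9)(2/9)(4/9) = 0.032922; P(data | box B) = (2/6)(3/6)(1/6) = 0.027778.
The prior-weighted likelihoods are 2/3 · 0.032922 = 0.021948, 1/3 · 0.027778 = 0.0092593; with total 0.031207.
The posterior is then P(box A | data) = 0.7033, P(box B | data) = 0.2967.
So P(green next | data) = Σ P(green next | H) P(H | data) = (2/9)(0.7033) + (1/2)(0.2967) = 0.30464.

0.305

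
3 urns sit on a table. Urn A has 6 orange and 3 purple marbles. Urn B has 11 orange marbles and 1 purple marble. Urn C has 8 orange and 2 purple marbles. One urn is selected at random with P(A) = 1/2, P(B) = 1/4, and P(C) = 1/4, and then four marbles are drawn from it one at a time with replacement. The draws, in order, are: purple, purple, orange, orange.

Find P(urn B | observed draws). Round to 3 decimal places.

The likelihood of the observed sequence under each hypothesis: P(data | urn A) = (3/9)(3/9)(6/9)(6/9) = 0.049383; P(data | urn B) = (1/12)(1/12)(11/12)(11/12) = 0.0058353; P(data | urn C) = (2/10)(2/10)(8/10)(8/10) = 0.0256.
Weighting by the prior gives 1/2 · 0.049383 = 0.024691, 1/4 · 0.0058353 = 0.0014588, 1/4 · 0.0256 = 0.0064; summing to 0.03255.
Therefore the posterior P(urn B | data) = (0.0014588) / (0.03255) = 0.044817.

0.045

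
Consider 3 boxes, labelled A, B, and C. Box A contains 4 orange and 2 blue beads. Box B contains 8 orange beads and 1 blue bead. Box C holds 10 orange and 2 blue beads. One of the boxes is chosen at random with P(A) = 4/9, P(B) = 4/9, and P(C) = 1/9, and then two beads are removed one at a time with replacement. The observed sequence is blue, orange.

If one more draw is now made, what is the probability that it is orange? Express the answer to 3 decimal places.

The likelihood of the observed sequence under each hypothesis: P(data | box A) = (2/6)(4/6) = 0.22222; P(data | box B) = (1/9)(8/9) = 0.098765; P(data | box C) = (2/12)(10/12) = 0.13889.
Weighting by the prior gives 4/9 · 0.22222 = 0.098765, 4/9 · 0.098765 = 0.043896, 1/9 · 0.13889 = 0.015432; with total 0.15809.
Normalising, the posterior is P(box A | data) = 0.62473, P(box B | data) = 0.27766, P(box C | data) = 0.097614.
So P(orange next | data) = Σ P(orange next | H) P(H | data) = (2/3)(0.62473) + (8/9)(0.27766) + (5/6)(0.097614) = 0.74464.

0.745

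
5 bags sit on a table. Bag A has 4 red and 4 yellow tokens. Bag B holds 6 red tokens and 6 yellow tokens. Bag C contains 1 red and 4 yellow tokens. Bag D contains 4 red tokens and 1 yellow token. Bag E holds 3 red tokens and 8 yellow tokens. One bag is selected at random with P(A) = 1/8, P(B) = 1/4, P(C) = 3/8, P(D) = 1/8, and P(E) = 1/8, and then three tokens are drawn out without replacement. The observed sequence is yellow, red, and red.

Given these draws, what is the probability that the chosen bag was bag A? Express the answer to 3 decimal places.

For each hypothesis, P(data | H) works out to: P(data | bag A) = (4/8)(4/7)(3/6) = 0.14286; P(data | bag B) = (6/12)(6/11)(5/10) = 0.13636; P(data | bag C) = (4/5)(1/4)(0/3) = 0; P(data | bag D) = (1/5)(4/4)(3/3) = 0.2; P(data | bag E) = (8/11)(3/10)(2/9) = 0.048485.
Weighting by the prior gives 1/8 · 0.14286 = 0.017857, 1/4 · 0.13636 = 0.034091, 3/8 · 0 = 0, 1/8 · 0.2 = 0.025, 1/8 · 0.048485 = 0.0060606; these sum to 0.083009.
So P(bag A | data) = (0.017857) / (0.083009) = 0.21512.

0.215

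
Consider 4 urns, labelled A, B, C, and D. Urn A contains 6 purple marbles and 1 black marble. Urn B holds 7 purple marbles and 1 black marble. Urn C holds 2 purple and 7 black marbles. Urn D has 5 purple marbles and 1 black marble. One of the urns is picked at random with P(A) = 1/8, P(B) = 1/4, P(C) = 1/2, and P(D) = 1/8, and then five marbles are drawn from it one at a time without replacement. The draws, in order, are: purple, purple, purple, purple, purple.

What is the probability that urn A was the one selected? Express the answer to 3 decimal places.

0.238

The likelihood of the observed sequence under each hypothesis: P(data | urn A) = (6/7)(5/6)(4/5)(3/4)(2/3) = 2/7; P(data | urn B) = (7/8)(6/7)(5/6)(4/5)(3/4) = 3/8; P(data | urn C) = (2/9)(1/8)(0/7) = 0; P(data | urn D) = (5/6)(4/5)(3/4)(2/3)(1/2) = 1/6.
The prior-weighted likelihoods are 1/8 · 2/7 = 1/28, 1/4 · 3/8 = 3/32, 1/2 · 0 = 0, 1/8 · 1/6 = 1/48; with total 101/672.
By Bayes' rule, P(urn A | data) = (1/28) / (101/672) = 24/101.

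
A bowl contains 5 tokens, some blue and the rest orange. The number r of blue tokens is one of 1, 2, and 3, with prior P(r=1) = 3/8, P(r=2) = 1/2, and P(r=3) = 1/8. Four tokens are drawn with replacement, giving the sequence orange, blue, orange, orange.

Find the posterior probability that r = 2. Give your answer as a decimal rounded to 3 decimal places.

For each hypothesis, P(data | H) works out to: P(data | r = 1) = (4/5)(1/5)(4/5)(4/5) = 64/625; P(data | r = 2) = (3/5)(2/5)(3/5)(3/5) = 54/625; P(data | r = 3) = (2/5)(3/5)(2/5)(2/5) = 24/625.
The prior-weighted likelihoods are 3/8 · 64/625 = 24/625, 1/2 · 54/625 = 27/625, 1/8 · 24/625 = 3/625; with total 54/625.
Therefore the posterior P(r = 2 | data) = (27/625) / (54/625) = 1/2.

0.500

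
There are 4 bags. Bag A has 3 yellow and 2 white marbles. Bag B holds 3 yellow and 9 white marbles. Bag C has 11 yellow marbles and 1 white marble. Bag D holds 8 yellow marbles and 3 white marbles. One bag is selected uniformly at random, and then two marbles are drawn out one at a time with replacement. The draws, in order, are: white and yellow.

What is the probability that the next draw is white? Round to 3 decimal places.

0.423

Under each hypothesis, the probability of the observed sequence is: P(data | bag A) = (2/5)(3/5) = 0.24; P(data | bag B) = (9/12)(3/12) = 0.1875; P(data | bag C) = (1/12)(11/12) = 0.076389; P(data | bag D) = (3/11)(8/11) = 0.19835.
The prior-weighted likelihoods are 1/4 · 0.24 = 0.06, 1/4 · 0.1875 = 0.046875, 1/4 · 0.076389 = 0.019097, 1/4 · 0.19835 = 0.049587; with total 0.17556.
Normalising, the posterior is P(bag A | data) = 0.34177, P(bag B | data) = 0.267, P(bag C | data) = 0.10878, P(bag D | data) = 0.28245.
So P(white next | data) = Σ P(white next | H) P(H | data) = (2/5)(0.34177) + (3/4)(0.267) + (1/12)(0.10878) + (3/11)(0.28245) = 0.42306.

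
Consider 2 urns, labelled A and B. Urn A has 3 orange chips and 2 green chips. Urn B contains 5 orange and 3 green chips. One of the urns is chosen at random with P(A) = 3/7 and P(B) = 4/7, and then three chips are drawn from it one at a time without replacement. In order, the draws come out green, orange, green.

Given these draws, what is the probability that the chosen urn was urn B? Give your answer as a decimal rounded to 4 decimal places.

0.5435

Compute the likelihood of the observed sequence for each case: P(data | urn A) = (2/5)(3/4)(1/3) = 1/10; P(data | urn B) = (3/8)(5/7)(2/6) = 5/56.
Multiplying each by its prior: 3/7 · 1/10 = 3/70, 4/7 · 5/56 = 5/98; with total 23/245.
Therefore the posterior P(urn B | data) = (5/98) / (23/245) = 25/46.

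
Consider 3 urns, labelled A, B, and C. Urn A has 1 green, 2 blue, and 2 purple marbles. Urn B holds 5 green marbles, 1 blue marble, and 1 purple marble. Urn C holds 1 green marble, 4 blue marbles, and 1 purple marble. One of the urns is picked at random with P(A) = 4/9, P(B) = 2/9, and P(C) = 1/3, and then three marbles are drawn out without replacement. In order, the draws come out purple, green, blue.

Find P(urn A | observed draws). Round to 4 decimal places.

0.6437

Under each hypothesis, the probability of the observed sequence is: P(data | urn A) = (2/5)(1/4)(2/3) = 1/15; P(data | urn B) = (1/7)(5/6)(1/5) = 1/42; P(data | urn C) = (1/6)(1/5)(4/4) = 1/30.
The prior-weighted likelihoods are 4/9 · 1/15 = 4/135, 2/9 · 1/42 = 1/189, 1/3 · 1/30 = 1/90; summing to 29/630.
By Bayes' rule, P(urn A | data) = (4/135) / (29/630) = 56/87.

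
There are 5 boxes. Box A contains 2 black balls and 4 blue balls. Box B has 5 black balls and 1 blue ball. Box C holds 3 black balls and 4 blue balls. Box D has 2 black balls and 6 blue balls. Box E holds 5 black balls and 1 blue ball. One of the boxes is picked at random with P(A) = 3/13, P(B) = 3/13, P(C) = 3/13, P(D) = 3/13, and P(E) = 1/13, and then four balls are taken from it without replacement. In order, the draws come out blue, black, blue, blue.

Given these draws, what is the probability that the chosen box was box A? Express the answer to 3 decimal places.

Compute the likelihood of the observed sequence for each case: P(data | box A) = (4/6)(2/5)(3/4)(2/3) = 2/15; P(data | box B) = (1/6)(5/5)(0/4) = 0; P(data | box C) = (4/7)(3/6)(3/5)(2/4) = 3/35; P(data | box D) = (6/8)(2/7)(5/6)(4/5) = 1/7; P(data | box E) = (1/6)(5/5)(0/4) = 0.
The prior-weighted likelihoods are 3/13 · 2/15 = 2/65, 3/13 · 0 = 0, 3/13 · 3/35 = 9/455, 3/13 · 1/7 = 3/91, 1/13 · 0 = 0; these sum to 38/455.
Therefore the posterior P(box A | data) = (2/65) / (38/455) = 7/19.

0.368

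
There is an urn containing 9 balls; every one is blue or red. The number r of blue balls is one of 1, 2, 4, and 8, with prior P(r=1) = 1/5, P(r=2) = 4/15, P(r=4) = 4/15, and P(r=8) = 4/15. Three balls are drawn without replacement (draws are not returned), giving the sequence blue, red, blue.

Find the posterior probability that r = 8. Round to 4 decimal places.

Compute the likelihood of the observed sequence for each case: P(data | r = 1) = (1/9)(8/8)(0/7) = 0; P(data | r = 2) = (2/9)(7/8)(1/7) = 1/36; P(data | r = 4) = (4/9)(5/8)(3/7) = 5/42; P(data | r = 8) = (8/9)(1/8)(7/7) = 1/9.
The prior-weighted likelihoods are 1/5 · 0 = 0, 4/15 · 1/36 = 1/135, 4/15 · 5/42 = 2/63, 4/15 · 1/9 = 4/135; these sum to 13/189.
So P(r = 8 | data) = (4/135) / (13/189) = 28/65.

0.4308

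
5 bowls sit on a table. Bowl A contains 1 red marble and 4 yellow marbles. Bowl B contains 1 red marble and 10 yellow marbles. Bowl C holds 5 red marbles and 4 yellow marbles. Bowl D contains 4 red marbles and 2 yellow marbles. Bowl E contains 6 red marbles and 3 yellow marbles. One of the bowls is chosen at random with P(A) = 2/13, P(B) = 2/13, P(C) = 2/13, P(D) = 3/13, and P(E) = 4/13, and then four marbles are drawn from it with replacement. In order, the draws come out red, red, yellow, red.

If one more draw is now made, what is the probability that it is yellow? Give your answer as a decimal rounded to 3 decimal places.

0.361

The likelihood of the observed sequence under each hypothesis: P(data | bowl A) = (1/5)(1/5)(4/5)(1/5) = 0.0064; P(data | bowl B) = (1/11)(1/11)(10/11)(1/11) = 0.00068301; P(data | bowl C) = (5/9)(5/9)(4/9)(5/9) = 0.076208; P(data | bowl D) = (4/6)(4/6)(2/6)(4/6) = 0.098765; P(data | bowl E) = (6/9)(6/9)(3/9)(6/9) = 0.098765.
Multiplying each by its prior: 2/13 · 0.0064 = 0.00098462, 2/13 · 0.00068301 = 0.00010508, 2/13 · 0.076208 = 0.011724, 3/13 · 0.098765 = 0.022792, 4/13 · 0.098765 = 0.030389; summing to 0.065995.
Dividing through by the total gives posterior P(bowl A | data) = 0.014919, P(bowl B | data) = 0.0015922, P(bowl C | data) = 0.17765, P(bowl D | data) = 0.34536, P(bowl E | data) = 0.46048.
The predictive probability is P(yellow next | data) = (4/5)(0.014919) + (10/11)(0.0015922) + (4/9)(0.17765) + (1/3)(0.34536) + (1/3)(0.46048) = 0.36095.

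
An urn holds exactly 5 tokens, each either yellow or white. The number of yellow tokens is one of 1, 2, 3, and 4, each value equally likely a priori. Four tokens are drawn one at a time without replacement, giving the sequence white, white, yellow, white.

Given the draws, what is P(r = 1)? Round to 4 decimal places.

0.6667

Compute the likelihood of the observed sequence for each case: P(data | r = 1) = (4/5)(3/4)(1/3)(2/2) = 1/5; P(data | r = 2) = (3/5)(2/4)(2/3)(1/2) = 1/10; P(data | r = 3) = (2/5)(1/4)(3/3)(0/2) = 0; P(data | r = 4) = (1/5)(0/4) = 0.
Multiplying each by its prior: 1/4 · 1/5 = 1/20, 1/4 · 1/10 = 1/40, 1/4 · 0 = 0, 1/4 · 0 = 0; with total 3/40.
Hence P(r = 1 | data) = (1/20) / (3/40) = 2/3.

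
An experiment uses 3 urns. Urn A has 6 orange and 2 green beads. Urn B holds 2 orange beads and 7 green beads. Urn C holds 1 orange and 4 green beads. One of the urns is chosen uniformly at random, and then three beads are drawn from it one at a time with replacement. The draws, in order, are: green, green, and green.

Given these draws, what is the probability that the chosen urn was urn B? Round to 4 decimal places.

0.4714

Under each hypothesis, the probability of the observed sequence is: P(data | urn A) = (2/8)(2/8)(2/8) = 0.015625; P(data | urn B) = (7/9)(7/9)(7/9) = 0.47051; P(data | urn C) = (4/5)(4/5)(4/5) = 0.512.
The prior-weighted likelihoods are 1/3 · 0.015625 = 0.0052083, 1/3 · 0.47051 = 0.15684, 1/3 · 0.512 = 0.17067; with total 0.33271.
Therefore the posterior P(urn B | data) = (0.15684) / (0.33271) = 0.47139.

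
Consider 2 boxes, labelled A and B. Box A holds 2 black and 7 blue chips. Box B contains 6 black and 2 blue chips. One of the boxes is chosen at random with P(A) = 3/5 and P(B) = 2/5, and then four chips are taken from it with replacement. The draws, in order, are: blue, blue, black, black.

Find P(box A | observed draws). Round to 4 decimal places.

0.5604

Compute the likelihood of the observed sequence for each case: P(data | box A) = (7/9)(7/9)(2/9)(2/9) = 0.029873; P(data | box B) = (2/8)(2/8)(6/8)(6/8) = 0.035156.
Weighting by the prior gives 3/5 · 0.029873 = 0.017924, 2/5 · 0.035156 = 0.014063; with total 0.031987.
So P(box A | data) = (0.017924) / (0.031987) = 0.56036.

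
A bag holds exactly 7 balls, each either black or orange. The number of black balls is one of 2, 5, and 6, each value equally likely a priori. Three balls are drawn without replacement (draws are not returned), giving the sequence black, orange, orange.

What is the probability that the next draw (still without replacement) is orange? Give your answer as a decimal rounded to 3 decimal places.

0.600

For each hypothesis, P(data | H) works out to: P(data | r = 2) = (2/7)(5/6)(4/5) = 4/21; P(data | r = 5) = (5/7)(2/6)(1/5) = 1/21; P(data | r = 6) = (6/7)(1/6)(0/5) = 0.
The prior-weighted likelihoods are 1/3 · 4/21 = 4/63, 1/3 · 1/21 = 1/63, 1/3 · 0 = 0; these sum to 5/63.
Dividing through by the total gives posterior P(r = 2 | data) = 4/5, P(r = 5 | data) = 1/5, P(r = 6 | data) = 0.
The predictive probability is P(orange next | data) = (3/4)(4/5) + (0)(1/5) = 3/5.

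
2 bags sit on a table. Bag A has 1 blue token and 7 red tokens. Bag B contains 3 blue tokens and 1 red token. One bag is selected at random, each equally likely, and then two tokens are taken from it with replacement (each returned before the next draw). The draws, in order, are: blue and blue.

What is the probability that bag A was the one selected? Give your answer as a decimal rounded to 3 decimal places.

0.027

The likelihood of the observed sequence under each hypothesis: P(data | bag A) = (1/8)(1/8) = 1/64; P(data | bag B) = (3/4)(3/4) = 9/16.
Weighting by the prior gives 1/2 · 1/64 = 1/128, 1/2 · 9/16 = 9/32; with total 37/128.
By Bayes' rule, P(bag A | data) = (1/128) / (37/128) = 1/37.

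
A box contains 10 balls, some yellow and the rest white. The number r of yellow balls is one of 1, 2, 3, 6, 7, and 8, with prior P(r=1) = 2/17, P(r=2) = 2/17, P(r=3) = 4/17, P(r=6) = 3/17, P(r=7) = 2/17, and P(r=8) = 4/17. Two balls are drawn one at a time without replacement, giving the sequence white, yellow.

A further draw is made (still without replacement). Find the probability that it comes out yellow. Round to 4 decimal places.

The likelihood of the observed sequence under each hypothesis: P(data | r = 1) = (9/10)(1/9) = 1/10; P(data | r = 2) = (8/10)(2/9) = 8/45; P(data | r = 3) = (7/10)(3/9) = 7/30; P(data | r = 6) = (4/10)(6/9) = 4/15; P(data | r = 7) = (3/10)(7/9) = 7/30; P(data | r = 8) = (2/10)(8/9) = 8/45.
Weighting by the prior gives 2/17 · 1/10 = 1/85, 2/17 · 8/45 = 16/765, 4/17 · 7/30 = 14/255, 3/17 · 4/15 = 4/85, 2/17 · 7/30 = 7/255, 4/17 · 8/45 = 32/765; with total 52/255.
Dividing through by the total gives posterior P(r = 1 | data) = 3/52, P(r = 2 | data) = 4/39, P(r = 3 | data) = 7/26, P(r = 6 | data) = 3/13, P(r = 7 | data) = 7/52, P(r = 8 | data) = 8/39.
So P(yellow next | data) = Σ P(yellow next | H) P(H | data) = (0)(3/52) + (1/8)(4/39) + (1/4)(7/26) + (5/8)(3/13) + (3/4)(7/52) + (7/8)(8/39) = 105/208.

0.5048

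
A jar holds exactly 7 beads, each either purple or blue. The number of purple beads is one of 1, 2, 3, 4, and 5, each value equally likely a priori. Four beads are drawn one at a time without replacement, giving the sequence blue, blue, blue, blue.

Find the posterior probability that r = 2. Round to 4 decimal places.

Under each hypothesis, the probability of the observed sequence is: P(data | r = 1) = (6/7)(5/6)(4/5)(3/4) = 3/7; P(data | r = 2) = (5/7)(4/6)(3/5)(2/4) = 1/7; P(data | r = 3) = (4/7)(3/6)(2/5)(1/4) = 1/35; P(data | r = 4) = (3/7)(2/6)(1/5)(0/4) = 0; P(data | r = 5) = (2/7)(1/6)(0/5) = 0.
Multiplying each by its prior: 1/5 · 3/7 = 3/35, 1/5 · 1/7 = 1/35, 1/5 · 1/35 = 1/175, 1/5 · 0 = 0, 1/5 · 0 = 0; these sum to 3/25.
So P(r = 2 | data) = (1/35) / (3/25) = 5/21.

0.2381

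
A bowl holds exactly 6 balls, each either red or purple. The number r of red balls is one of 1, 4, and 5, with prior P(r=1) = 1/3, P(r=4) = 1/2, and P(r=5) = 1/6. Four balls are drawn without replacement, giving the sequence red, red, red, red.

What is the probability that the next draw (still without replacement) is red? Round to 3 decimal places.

Compute the likelihood of the observed sequence for each case: P(data | r = 1) = (1/6)(0/5) = 0; P(data | r = 4) = (4/6)(3/5)(2/4)(1/3) = 1/15; P(data | r = 5) = (5/6)(4/5)(3/4)(2/3) = 1/3.
Multiplying each by its prior: 1/3 · 0 = 0, 1/2 · 1/15 = 1/30, 1/6 · 1/3 = 1/18; with total 4/45.
The posterior is then P(r = 1 | data) = 0, P(r = 4 | data) = 3/8, P(r = 5 | data) = 5/8.
The predictive probability is P(red next | data) = (0)(3/8) + (1/2)(5/8) = 5/16.

0.313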